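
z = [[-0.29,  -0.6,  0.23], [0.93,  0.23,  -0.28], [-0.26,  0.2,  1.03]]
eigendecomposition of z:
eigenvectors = [[0.24-0.58j, (0.24+0.58j), (0.22+0j)], [-0.75+0.00j, (-0.75-0j), (-0.09+0j)], [(0.21-0j), (0.21+0j), 0.97+0.00j]]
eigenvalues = [(0.01+0.73j), (0.01-0.73j), (0.95+0j)]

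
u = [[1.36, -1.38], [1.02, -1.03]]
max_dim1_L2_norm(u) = 1.94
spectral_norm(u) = 2.42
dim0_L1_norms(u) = [2.38, 2.41]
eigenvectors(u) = [[0.80, 0.72], [0.61, 0.7]]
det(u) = 0.01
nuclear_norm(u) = 2.42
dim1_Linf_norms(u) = [1.38, 1.03]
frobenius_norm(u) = 2.42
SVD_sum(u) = [[1.36, -1.38], [1.02, -1.03]] + [[-0.00, -0.00], [0.00, 0.0]]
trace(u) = 0.33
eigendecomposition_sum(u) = [[1.44, -1.49], [1.10, -1.13]] + [[-0.08,  0.11], [-0.08,  0.10]]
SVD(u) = [[-0.80, -0.6], [-0.6, 0.80]] @ diag([2.4197710848075067, 0.002810183179183135]) @ [[-0.7, 0.71],[0.71, 0.7]]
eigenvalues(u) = [0.31, 0.02]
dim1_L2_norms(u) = [1.94, 1.45]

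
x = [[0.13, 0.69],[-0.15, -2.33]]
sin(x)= [[0.1,0.24], [-0.05,-0.77]]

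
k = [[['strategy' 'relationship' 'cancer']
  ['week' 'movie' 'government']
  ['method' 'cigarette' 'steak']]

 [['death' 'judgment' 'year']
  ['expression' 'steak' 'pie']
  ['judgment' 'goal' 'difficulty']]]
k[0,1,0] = 'week'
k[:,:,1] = [['relationship', 'movie', 'cigarette'], ['judgment', 'steak', 'goal']]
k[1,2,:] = ['judgment', 'goal', 'difficulty']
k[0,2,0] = 'method'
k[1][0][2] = 'year'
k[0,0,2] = 'cancer'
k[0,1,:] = ['week', 'movie', 'government']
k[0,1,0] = 'week'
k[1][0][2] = 'year'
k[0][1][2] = 'government'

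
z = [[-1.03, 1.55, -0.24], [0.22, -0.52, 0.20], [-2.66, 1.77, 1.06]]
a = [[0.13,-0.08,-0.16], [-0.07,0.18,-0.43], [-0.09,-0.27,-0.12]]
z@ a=[[-0.22, 0.43, -0.47],[0.05, -0.17, 0.16],[-0.57, 0.25, -0.46]]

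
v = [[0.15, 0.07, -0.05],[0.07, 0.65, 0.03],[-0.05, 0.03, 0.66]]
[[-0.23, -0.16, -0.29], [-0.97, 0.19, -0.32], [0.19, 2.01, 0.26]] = v@[[-0.76, -0.10, -1.69],[-1.42, 0.16, -0.32],[0.3, 3.03, 0.28]]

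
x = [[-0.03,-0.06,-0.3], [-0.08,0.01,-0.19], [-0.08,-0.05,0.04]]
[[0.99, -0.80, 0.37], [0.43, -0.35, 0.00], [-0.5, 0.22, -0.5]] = x @ [[3.82, -1.91, 4.63], [0.74, 0.83, 1.13], [-3.84, 2.68, -1.91]]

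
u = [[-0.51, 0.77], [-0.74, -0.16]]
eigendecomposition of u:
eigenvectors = [[0.71+0.00j,  (0.71-0j)], [(0.16+0.68j),  0.16-0.68j]]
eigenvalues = [(-0.34+0.73j), (-0.34-0.73j)]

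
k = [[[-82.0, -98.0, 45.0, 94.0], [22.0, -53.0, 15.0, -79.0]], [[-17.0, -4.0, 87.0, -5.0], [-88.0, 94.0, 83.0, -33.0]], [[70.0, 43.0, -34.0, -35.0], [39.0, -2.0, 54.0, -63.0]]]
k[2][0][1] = 43.0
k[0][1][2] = 15.0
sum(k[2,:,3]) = -98.0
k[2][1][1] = -2.0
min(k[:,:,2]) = -34.0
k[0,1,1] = -53.0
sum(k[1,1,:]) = 56.0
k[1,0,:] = [-17.0, -4.0, 87.0, -5.0]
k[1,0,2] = 87.0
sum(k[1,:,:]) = 117.0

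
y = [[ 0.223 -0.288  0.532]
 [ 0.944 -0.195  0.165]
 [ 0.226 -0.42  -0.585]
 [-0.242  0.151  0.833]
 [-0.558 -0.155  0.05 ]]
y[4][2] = 0.05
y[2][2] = -0.585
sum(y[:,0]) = 0.593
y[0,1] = -0.288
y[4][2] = 0.05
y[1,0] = 0.944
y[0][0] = 0.223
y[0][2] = 0.532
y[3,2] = 0.833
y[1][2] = 0.165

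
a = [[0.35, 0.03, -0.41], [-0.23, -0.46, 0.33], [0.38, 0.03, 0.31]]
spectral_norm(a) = 0.75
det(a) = -0.12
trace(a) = 0.20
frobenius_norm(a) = 0.95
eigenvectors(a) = [[0.69+0.00j,0.69-0.00j,(-0.05+0j)], [(-0.27-0.15j),(-0.27+0.15j),1.00+0.00j], [(0.02-0.66j),(0.02+0.66j),(-0.02+0j)]]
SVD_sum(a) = [[0.26, 0.24, -0.33], [-0.31, -0.29, 0.39], [0.00, 0.00, -0.01]] + [[0.01, 0.00, 0.01], [0.01, 0.0, 0.01], [0.38, 0.01, 0.31]] + [[0.08, -0.21, -0.09], [0.07, -0.18, -0.07], [-0.0, 0.01, 0.00]]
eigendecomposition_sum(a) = [[(0.17+0.19j), 0.01j, (-0.2+0.17j)], [-0.02-0.11j, 0.00-0.01j, (0.11-0.02j)], [0.19-0.16j, (0.01-0j), (0.16+0.2j)]] + [[(0.17-0.19j), 0.00-0.01j, (-0.2-0.17j)], [-0.02+0.11j, 0.00+0.01j, (0.11+0.02j)], [0.19+0.16j, 0.01+0.00j, 0.16-0.20j]] + [[(0.01+0j), 0.02+0.00j, -0.00+0.00j], [-0.18-0.00j, -0.46-0.00j, 0.10-0.00j], [0j, 0.01+0.00j, (-0+0j)]]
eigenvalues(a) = [(0.33+0.39j), (0.33-0.39j), (-0.45+0j)]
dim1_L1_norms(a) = [0.79, 1.02, 0.72]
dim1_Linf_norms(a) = [0.41, 0.46, 0.38]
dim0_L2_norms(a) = [0.57, 0.46, 0.61]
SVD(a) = [[-0.64, -0.02, -0.77], [0.77, -0.03, -0.64], [-0.01, -1.00, 0.04]] @ diag([0.752137933773615, 0.49153619004365734, 0.31461198714626715]) @ [[-0.54, -0.49, 0.68],[-0.77, -0.03, -0.63],[-0.33, 0.87, 0.37]]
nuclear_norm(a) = 1.56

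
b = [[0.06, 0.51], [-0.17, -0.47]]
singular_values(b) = [0.71, 0.08]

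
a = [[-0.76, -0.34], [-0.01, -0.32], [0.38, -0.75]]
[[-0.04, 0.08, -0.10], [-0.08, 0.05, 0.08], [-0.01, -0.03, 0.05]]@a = [[-0.01, 0.06], [0.09, -0.05], [0.03, -0.02]]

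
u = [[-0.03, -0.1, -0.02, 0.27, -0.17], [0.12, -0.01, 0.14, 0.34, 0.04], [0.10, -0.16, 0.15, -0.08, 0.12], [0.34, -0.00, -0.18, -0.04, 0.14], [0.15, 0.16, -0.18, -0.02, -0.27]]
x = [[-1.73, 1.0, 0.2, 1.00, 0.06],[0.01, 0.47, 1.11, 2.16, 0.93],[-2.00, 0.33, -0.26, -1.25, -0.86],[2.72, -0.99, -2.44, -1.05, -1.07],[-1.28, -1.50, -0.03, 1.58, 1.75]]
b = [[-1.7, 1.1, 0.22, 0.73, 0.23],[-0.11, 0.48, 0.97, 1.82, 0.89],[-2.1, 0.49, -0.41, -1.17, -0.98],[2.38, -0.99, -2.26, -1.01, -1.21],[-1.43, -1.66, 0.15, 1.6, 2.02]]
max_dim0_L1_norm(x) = 7.74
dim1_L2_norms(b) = [2.18, 2.3, 2.67, 3.77, 3.39]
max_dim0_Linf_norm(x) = 2.72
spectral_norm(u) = 0.48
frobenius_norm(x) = 6.67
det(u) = 0.00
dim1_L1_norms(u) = [0.59, 0.65, 0.61, 0.7, 0.78]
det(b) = -10.26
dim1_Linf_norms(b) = [1.7, 1.82, 2.1, 2.38, 2.02]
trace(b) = -0.62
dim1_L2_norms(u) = [0.34, 0.39, 0.28, 0.41, 0.39]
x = u + b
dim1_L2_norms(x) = [2.24, 2.64, 2.55, 4.07, 3.07]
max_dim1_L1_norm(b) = 7.85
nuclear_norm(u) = 1.67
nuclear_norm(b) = 12.01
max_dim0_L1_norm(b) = 7.72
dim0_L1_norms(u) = [0.74, 0.43, 0.67, 0.75, 0.74]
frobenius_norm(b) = 6.55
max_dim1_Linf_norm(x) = 2.72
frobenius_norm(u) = 0.82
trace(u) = -0.20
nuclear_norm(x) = 12.21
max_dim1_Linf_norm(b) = 2.38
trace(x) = -0.82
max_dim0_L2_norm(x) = 4.0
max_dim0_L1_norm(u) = 0.75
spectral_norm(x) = 5.13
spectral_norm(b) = 4.98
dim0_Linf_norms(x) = [2.72, 1.5, 2.44, 2.16, 1.75]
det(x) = -8.38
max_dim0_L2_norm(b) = 3.88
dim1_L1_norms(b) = [3.98, 4.27, 5.15, 7.85, 6.86]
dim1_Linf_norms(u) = [0.27, 0.34, 0.16, 0.34, 0.27]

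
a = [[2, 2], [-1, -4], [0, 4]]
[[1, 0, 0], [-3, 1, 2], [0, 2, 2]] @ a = [[2, 2], [-7, -2], [-2, 0]]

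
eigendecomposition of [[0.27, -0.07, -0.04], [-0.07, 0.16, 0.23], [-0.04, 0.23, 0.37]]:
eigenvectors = [[0.26, -0.95, -0.15],[-0.54, -0.02, -0.84],[-0.8, -0.30, 0.52]]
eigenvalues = [0.54, 0.26, 0.01]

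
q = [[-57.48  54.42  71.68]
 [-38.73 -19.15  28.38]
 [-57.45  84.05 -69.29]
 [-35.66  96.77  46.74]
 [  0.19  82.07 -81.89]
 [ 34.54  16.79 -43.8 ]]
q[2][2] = -69.29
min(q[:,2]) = -81.89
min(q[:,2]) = -81.89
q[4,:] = [0.19, 82.07, -81.89]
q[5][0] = 34.54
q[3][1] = 96.77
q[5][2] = -43.8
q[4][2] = -81.89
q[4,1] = 82.07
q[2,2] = -69.29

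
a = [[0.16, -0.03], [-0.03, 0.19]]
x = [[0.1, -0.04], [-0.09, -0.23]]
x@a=[[0.02,-0.01], [-0.01,-0.04]]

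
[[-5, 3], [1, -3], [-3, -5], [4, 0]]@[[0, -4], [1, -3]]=[[3, 11], [-3, 5], [-5, 27], [0, -16]]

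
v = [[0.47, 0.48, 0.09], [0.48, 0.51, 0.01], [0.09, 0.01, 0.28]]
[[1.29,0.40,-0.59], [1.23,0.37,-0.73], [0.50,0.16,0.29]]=v @ [[1.68, -0.82, -0.57], [0.81, 1.48, -0.91], [1.20, 0.78, 1.26]]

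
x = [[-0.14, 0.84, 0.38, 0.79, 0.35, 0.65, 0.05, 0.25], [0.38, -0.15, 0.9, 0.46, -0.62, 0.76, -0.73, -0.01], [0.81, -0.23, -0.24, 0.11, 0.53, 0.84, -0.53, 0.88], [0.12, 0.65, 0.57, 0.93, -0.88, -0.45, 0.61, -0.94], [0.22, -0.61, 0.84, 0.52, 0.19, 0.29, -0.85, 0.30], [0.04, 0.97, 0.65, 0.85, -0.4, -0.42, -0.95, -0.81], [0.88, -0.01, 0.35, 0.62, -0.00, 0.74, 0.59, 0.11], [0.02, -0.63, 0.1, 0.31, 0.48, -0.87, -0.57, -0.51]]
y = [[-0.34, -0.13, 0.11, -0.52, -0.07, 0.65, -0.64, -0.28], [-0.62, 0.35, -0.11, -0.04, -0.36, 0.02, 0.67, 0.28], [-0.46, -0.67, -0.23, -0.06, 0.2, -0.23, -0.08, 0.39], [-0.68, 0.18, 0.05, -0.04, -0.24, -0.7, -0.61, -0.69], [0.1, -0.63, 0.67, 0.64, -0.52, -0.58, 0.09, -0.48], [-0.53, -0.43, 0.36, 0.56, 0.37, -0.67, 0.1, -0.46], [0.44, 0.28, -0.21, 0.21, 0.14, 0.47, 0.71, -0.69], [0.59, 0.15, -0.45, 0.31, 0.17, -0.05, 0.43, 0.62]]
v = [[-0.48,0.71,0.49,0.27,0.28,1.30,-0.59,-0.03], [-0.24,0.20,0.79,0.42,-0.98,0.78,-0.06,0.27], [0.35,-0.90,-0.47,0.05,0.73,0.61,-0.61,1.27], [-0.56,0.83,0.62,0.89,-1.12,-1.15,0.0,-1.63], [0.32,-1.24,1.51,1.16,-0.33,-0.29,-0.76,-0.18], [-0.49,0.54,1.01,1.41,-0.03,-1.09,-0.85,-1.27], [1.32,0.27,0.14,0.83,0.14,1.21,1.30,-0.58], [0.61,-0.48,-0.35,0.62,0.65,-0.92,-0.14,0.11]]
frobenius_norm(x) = 4.70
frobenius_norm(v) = 6.22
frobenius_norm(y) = 3.47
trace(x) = 0.25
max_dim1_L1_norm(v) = 6.8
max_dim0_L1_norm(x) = 5.02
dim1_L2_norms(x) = [1.45, 1.64, 1.68, 1.96, 1.53, 2.0, 1.48, 1.44]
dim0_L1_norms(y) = [3.76, 2.82, 2.19, 2.38, 2.07, 3.37, 3.33, 3.89]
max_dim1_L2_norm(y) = 1.45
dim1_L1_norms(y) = [2.74, 2.45, 2.32, 3.19, 3.71, 3.48, 3.15, 2.77]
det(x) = 0.50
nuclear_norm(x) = 10.91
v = x + y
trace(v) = 0.13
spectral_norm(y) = 2.11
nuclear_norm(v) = 14.13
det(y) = 0.22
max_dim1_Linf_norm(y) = 0.71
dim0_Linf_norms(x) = [0.88, 0.97, 0.9, 0.93, 0.88, 0.87, 0.95, 0.94]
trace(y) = -0.12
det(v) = 0.57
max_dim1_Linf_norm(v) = 1.63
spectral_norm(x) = 2.83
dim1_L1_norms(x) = [3.45, 4.01, 4.17, 5.15, 3.82, 5.09, 3.3, 3.49]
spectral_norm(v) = 4.11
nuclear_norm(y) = 8.52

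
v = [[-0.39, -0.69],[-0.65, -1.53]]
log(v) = [[-1.97+3.14j, (1.23-0j)],[(1.16-0j), 0.06+3.14j]]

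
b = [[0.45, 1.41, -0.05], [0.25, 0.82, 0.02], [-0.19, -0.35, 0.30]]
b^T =[[0.45, 0.25, -0.19], [1.41, 0.82, -0.35], [-0.05, 0.02, 0.30]]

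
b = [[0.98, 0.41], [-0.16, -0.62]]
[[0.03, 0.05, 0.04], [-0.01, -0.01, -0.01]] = b@[[0.03, 0.05, 0.04], [0.01, 0.01, 0.01]]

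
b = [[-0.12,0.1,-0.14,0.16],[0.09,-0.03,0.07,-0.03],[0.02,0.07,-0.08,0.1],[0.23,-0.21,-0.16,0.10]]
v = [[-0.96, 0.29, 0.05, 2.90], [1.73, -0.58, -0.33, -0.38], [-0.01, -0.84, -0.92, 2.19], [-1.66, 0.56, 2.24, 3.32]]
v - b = [[-0.84, 0.19, 0.19, 2.74], [1.64, -0.55, -0.40, -0.35], [-0.03, -0.91, -0.84, 2.09], [-1.89, 0.77, 2.4, 3.22]]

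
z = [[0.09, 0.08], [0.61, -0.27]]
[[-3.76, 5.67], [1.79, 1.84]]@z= [[3.12, -1.83], [1.28, -0.35]]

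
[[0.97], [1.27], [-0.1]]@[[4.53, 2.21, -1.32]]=[[4.39, 2.14, -1.28],[5.75, 2.81, -1.68],[-0.45, -0.22, 0.13]]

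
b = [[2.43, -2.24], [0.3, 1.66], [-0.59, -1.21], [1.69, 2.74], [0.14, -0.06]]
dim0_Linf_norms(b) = [2.43, 2.74]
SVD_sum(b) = [[-0.11, -2.11], [0.09, 1.67], [-0.06, -1.24], [0.15, 2.82], [-0.0, -0.05]] + [[2.54, -0.13], [0.21, -0.01], [-0.53, 0.03], [1.54, -0.08], [0.14, -0.01]]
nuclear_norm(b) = 7.13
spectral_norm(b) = 4.09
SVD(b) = [[0.52, 0.84], [-0.41, 0.07], [0.30, -0.17], [-0.69, 0.51], [0.01, 0.05]] @ diag([4.094965040033615, 3.032896523276469]) @ [[-0.05, -1.0], [1.00, -0.05]]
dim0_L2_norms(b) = [3.04, 4.09]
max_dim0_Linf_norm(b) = 2.74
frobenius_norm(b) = 5.10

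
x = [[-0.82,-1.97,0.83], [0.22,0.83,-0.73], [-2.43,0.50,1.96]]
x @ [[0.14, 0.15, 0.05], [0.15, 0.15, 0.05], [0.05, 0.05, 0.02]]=[[-0.37, -0.38, -0.12], [0.12, 0.12, 0.04], [-0.17, -0.19, -0.06]]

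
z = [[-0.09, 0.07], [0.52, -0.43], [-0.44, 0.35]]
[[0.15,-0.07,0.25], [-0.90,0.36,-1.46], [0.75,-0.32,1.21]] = z @ [[-1.19,1.66,-1.27],[0.65,1.18,1.87]]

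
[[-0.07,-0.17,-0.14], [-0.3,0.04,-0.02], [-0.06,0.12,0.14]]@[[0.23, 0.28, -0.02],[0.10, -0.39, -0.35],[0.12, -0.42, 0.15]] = [[-0.05, 0.11, 0.04], [-0.07, -0.09, -0.01], [0.02, -0.12, -0.02]]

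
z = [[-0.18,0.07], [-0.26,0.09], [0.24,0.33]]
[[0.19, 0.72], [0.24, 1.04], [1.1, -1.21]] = z @ [[0.19, -4.22], [3.18, -0.6]]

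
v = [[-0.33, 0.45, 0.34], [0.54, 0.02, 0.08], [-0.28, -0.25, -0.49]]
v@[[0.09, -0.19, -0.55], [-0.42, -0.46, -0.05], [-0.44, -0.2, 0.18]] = [[-0.37, -0.21, 0.22], [0.01, -0.13, -0.28], [0.30, 0.27, 0.08]]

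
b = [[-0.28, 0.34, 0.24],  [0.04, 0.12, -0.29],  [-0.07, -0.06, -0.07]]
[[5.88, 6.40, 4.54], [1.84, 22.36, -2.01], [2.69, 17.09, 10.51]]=b @ [[-28.92, -129.07, -89.31], [0.60, -15.84, -43.65], [-10.07, -101.46, -23.45]]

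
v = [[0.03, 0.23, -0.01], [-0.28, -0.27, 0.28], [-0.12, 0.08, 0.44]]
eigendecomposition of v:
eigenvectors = [[0.72+0.00j, (0.72-0j), (0.15+0j)], [-0.47+0.47j, (-0.47-0.47j), (0.31+0j)], [(0.22-0.01j), (0.22+0.01j), 0.94+0.00j]]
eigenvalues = [(-0.12+0.15j), (-0.12-0.15j), (0.45+0j)]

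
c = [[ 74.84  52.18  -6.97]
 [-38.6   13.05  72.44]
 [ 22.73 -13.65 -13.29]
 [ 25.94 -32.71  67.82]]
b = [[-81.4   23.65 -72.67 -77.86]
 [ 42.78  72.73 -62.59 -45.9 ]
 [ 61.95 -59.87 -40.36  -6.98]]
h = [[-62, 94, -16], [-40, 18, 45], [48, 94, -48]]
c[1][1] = 13.05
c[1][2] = 72.44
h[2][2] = -48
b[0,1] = 23.65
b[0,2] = -72.67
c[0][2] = -6.97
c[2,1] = -13.65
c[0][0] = 74.84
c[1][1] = 13.05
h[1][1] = 18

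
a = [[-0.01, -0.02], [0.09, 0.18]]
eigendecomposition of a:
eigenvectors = [[-0.89, 0.11], [0.45, -0.99]]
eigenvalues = [0.0, 0.17]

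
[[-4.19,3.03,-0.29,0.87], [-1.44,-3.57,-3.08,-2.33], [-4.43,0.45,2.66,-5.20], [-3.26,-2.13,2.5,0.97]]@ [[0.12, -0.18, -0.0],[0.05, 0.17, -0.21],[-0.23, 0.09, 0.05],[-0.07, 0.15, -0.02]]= [[-0.35, 1.37, -0.67],[0.52, -0.97, 0.64],[-0.76, 0.33, 0.14],[-1.14, 0.6, 0.55]]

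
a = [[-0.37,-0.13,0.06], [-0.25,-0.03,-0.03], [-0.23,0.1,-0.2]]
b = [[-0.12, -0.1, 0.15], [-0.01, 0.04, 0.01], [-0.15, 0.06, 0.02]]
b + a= [[-0.49, -0.23, 0.21], [-0.26, 0.01, -0.02], [-0.38, 0.16, -0.18]]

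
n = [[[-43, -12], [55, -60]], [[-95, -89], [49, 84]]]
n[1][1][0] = 49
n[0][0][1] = -12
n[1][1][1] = 84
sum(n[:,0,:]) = -239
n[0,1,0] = 55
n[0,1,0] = 55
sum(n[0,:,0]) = 12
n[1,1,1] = 84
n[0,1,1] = -60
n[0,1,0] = 55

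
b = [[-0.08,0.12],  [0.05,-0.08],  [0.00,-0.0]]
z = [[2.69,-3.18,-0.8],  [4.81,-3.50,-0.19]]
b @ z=[[0.36, -0.17, 0.04], [-0.25, 0.12, -0.02], [0.0, 0.0, 0.0]]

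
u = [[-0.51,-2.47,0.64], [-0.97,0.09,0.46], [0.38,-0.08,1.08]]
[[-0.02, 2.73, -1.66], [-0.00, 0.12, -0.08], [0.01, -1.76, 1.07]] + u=[[-0.53, 0.26, -1.02], [-0.97, 0.21, 0.38], [0.39, -1.84, 2.15]]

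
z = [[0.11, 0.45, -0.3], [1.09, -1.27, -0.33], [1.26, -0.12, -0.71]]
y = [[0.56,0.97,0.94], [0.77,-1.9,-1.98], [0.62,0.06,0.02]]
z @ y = [[0.22, -0.77, -0.79], [-0.57, 3.45, 3.53], [0.17, 1.41, 1.41]]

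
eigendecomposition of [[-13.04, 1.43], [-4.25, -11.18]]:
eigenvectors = [[(-0.19+0.46j), -0.19-0.46j],[(-0.87+0j), -0.87-0.00j]]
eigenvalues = [(-12.11+2.28j), (-12.11-2.28j)]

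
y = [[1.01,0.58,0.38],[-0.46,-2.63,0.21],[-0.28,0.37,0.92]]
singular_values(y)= [2.8, 1.02, 0.93]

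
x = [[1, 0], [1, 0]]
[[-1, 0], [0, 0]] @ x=[[-1, 0], [0, 0]]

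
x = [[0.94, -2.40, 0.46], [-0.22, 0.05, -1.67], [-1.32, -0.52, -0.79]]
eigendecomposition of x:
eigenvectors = [[-0.39+0.00j, (-0.81+0j), -0.81-0.00j], [(-0.61+0j), (0.11+0.37j), 0.11-0.37j], [-0.69+0.00j, (0.32-0.32j), (0.32+0.32j)]]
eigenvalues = [(-1.99+0j), (1.1+1.28j), (1.1-1.28j)]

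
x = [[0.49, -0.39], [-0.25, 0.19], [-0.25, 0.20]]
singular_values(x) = [0.77, 0.01]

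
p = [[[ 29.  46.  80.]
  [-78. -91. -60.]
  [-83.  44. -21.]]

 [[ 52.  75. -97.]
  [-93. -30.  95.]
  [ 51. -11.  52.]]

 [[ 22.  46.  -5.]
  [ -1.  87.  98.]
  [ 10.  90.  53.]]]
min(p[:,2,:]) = -83.0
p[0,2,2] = -21.0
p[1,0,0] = 52.0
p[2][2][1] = 90.0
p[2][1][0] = -1.0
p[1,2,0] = 51.0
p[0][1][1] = -91.0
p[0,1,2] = -60.0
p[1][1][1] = -30.0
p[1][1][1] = -30.0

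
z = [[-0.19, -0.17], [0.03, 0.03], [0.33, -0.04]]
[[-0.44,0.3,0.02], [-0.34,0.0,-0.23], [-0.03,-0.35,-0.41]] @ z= [[0.1, 0.08], [-0.01, 0.07], [-0.14, 0.01]]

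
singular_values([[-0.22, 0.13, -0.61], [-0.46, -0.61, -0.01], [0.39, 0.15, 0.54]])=[0.99, 0.71, 0.0]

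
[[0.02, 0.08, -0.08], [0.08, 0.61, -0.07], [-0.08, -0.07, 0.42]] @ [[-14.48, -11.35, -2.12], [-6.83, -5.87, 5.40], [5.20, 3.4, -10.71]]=[[-1.25, -0.97, 1.25], [-5.69, -4.73, 3.87], [3.82, 2.75, -4.71]]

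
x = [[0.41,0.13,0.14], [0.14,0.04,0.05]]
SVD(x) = [[-0.95, -0.32], [-0.32, 0.95]] @ diag([0.4777852134959996, 0.004614083287287242]) @ [[-0.91,-0.28,-0.31], [0.11,-0.87,0.49]]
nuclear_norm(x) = 0.48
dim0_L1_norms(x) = [0.55, 0.17, 0.19]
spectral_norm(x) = 0.48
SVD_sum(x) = [[0.41, 0.13, 0.14], [0.14, 0.04, 0.05]] + [[-0.00, 0.00, -0.00],[0.0, -0.00, 0.0]]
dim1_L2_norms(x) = [0.45, 0.15]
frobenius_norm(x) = 0.48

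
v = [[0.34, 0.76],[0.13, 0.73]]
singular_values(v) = [1.11, 0.13]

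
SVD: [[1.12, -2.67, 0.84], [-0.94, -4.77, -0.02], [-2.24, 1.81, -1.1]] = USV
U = [[-0.49, 0.32, 0.81], [-0.79, -0.56, -0.25], [0.37, -0.76, 0.53]]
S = [5.83, 2.86, 0.11]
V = [[-0.11, 0.98, -0.14], [0.91, 0.16, 0.39], [-0.41, 0.08, 0.91]]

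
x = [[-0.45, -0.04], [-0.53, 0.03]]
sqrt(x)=[[(0.02+0.65j), -0.02+0.05j], [(-0.25+0.66j), (0.25+0.05j)]]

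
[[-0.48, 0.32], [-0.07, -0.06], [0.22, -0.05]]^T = [[-0.48, -0.07, 0.22],[0.32, -0.06, -0.05]]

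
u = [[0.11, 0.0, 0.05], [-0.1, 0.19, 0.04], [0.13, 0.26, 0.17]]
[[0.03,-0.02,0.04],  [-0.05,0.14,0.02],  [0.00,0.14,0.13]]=u @ [[0.2,  -0.2,  0.17], [-0.2,  0.61,  0.07], [0.17,  0.07,  0.52]]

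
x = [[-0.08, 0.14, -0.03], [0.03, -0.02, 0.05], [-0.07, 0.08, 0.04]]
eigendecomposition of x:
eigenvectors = [[0.83, -0.75, 0.40], [-0.35, -0.63, 0.57], [0.44, -0.19, 0.72]]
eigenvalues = [-0.15, 0.03, 0.06]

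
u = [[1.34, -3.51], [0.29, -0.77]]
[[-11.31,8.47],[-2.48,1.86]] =u @ [[-1.45, -1.43], [2.67, -2.96]]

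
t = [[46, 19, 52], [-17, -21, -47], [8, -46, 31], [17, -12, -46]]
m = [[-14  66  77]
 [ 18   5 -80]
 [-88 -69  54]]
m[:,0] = [-14, 18, -88]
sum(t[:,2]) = -10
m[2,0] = -88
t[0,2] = 52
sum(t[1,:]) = -85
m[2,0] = -88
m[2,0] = -88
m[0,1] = 66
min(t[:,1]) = -46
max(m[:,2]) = 77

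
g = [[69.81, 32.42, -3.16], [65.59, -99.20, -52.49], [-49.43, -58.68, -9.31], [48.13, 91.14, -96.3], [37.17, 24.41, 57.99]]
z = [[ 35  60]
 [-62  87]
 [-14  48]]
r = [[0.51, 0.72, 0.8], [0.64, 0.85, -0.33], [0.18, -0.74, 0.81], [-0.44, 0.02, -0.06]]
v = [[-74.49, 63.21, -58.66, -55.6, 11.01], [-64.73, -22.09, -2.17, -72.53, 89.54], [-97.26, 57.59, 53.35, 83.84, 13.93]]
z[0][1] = 60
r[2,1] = -0.745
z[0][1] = 60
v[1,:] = [-64.73, -22.09, -2.17, -72.53, 89.54]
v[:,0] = [-74.49, -64.73, -97.26]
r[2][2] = 0.808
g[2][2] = -9.31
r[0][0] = 0.51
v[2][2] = 53.35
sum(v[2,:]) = 111.45000000000002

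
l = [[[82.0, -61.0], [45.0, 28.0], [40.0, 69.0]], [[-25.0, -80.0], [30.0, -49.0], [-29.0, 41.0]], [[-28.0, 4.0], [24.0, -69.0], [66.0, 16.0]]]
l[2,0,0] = -28.0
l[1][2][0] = -29.0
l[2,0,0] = -28.0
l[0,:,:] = [[82.0, -61.0], [45.0, 28.0], [40.0, 69.0]]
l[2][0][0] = -28.0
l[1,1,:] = [30.0, -49.0]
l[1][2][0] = -29.0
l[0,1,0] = 45.0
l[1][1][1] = -49.0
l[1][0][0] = -25.0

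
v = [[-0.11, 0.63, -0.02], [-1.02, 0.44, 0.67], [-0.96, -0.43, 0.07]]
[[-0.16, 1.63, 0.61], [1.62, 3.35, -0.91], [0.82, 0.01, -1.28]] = v@[[-0.60, -0.99, 0.79], [-0.30, 2.48, 1.08], [1.70, 1.86, -0.86]]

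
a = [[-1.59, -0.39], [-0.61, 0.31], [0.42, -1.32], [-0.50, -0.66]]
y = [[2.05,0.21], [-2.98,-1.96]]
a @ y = [[-2.1, 0.43], [-2.17, -0.74], [4.79, 2.68], [0.94, 1.19]]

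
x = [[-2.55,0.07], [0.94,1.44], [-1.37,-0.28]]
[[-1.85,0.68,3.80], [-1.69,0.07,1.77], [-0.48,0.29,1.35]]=x @ [[0.68, -0.26, -1.43], [-1.62, 0.22, 2.16]]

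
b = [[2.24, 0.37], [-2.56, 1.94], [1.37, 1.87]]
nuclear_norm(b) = 6.37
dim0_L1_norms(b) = [6.17, 4.18]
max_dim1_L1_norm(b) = 4.5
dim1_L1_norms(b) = [2.61, 4.5, 3.24]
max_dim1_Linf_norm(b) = 2.56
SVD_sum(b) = [[2.03, -0.50],  [-2.86, 0.70],  [0.86, -0.21]] + [[0.21, 0.87], [0.30, 1.24], [0.51, 2.08]]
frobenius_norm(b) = 4.57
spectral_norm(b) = 3.72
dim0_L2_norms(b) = [3.67, 2.72]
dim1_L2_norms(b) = [2.27, 3.21, 2.32]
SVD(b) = [[-0.56, -0.34],[0.79, -0.48],[-0.24, -0.81]] @ diag([3.719387797514144, 2.6479528718810106]) @ [[-0.97, 0.24],[-0.24, -0.97]]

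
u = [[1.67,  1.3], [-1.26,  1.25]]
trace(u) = 2.92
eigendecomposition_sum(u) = [[(0.84+0.51j), 0.65-0.75j], [-0.63+0.73j, (0.62+0.75j)]] + [[0.84-0.51j,(0.65+0.75j)], [(-0.63-0.73j),(0.62-0.75j)]]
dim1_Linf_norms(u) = [1.67, 1.26]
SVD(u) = [[-0.95, 0.31], [0.31, 0.95]] @ diag([2.15259901499205, 1.7306985527974699]) @ [[-0.92, -0.4],[-0.4, 0.92]]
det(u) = 3.73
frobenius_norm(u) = 2.76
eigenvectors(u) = [[0.71+0.00j, (0.71-0j)], [-0.12+0.69j, -0.12-0.69j]]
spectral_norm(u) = 2.15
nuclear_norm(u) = 3.88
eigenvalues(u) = [(1.46+1.26j), (1.46-1.26j)]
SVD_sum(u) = [[1.88, 0.81], [-0.61, -0.26]] + [[-0.21, 0.49], [-0.65, 1.51]]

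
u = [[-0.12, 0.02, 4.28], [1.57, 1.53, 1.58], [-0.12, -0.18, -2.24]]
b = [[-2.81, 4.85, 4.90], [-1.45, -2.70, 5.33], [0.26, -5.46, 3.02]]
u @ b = [[1.42, -24.0, 12.44], [-6.22, -5.14, 20.62], [0.02, 12.13, -8.31]]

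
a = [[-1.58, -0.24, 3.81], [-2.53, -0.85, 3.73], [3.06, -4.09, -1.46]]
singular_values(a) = [6.87, 4.31, 0.72]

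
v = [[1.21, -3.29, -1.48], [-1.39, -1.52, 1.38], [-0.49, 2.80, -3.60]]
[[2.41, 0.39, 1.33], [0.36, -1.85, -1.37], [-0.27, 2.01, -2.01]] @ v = [[1.72, -4.8, -7.82], [3.68, -2.21, 1.85], [-2.14, -7.79, 10.41]]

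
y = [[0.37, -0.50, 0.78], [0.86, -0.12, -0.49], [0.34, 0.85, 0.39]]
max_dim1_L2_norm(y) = 1.0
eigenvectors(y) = [[(0.68+0j), (0.11-0.5j), (0.11+0.5j)], [0.22+0.00j, -0.69+0.00j, (-0.69-0j)], [(0.69+0j), 0.11+0.49j, (0.11-0.49j)]]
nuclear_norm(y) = 2.99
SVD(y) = [[0.76, -0.31, 0.57], [-0.51, -0.83, 0.24], [0.40, -0.47, -0.79]] @ diag([1.000305203043673, 0.9961011504335306, 0.9933639810606953]) @ [[-0.02,0.02,1.0], [-0.99,-0.15,-0.02], [0.15,-0.99,0.02]]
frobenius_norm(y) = 1.73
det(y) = 0.99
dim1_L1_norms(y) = [1.65, 1.47, 1.58]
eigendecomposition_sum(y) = [[(0.47+0j), (0.15+0j), (0.48+0j)],[0.15+0.00j, 0.05+0.00j, 0.15+0.00j],[(0.47+0j), 0.15+0.00j, (0.48+0j)]] + [[-0.05+0.26j, -0.33-0.14j, 0.15-0.21j], [(0.35-0.01j), -0.08+0.47j, -0.32-0.14j], [-0.07-0.25j, 0.35-0.02j, (-0.05+0.25j)]] + [[(-0.05-0.26j), (-0.33+0.14j), 0.15+0.21j], [0.35+0.01j, -0.08-0.47j, -0.32+0.14j], [(-0.07+0.25j), 0.35+0.02j, (-0.05-0.25j)]]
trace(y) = 0.64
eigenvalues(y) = [(1+0j), (-0.18+0.98j), (-0.18-0.98j)]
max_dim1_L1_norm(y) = 1.65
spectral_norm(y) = 1.00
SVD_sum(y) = [[-0.02, 0.02, 0.76], [0.01, -0.01, -0.51], [-0.01, 0.01, 0.40]] + [[0.30, 0.05, 0.01], [0.81, 0.12, 0.02], [0.47, 0.07, 0.01]] + [[0.08, -0.56, 0.01], [0.04, -0.23, 0.01], [-0.12, 0.77, -0.02]]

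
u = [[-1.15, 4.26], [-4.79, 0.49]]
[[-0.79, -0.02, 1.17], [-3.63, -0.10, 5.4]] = u @ [[0.76, 0.02, -1.13], [0.02, 0.0, -0.03]]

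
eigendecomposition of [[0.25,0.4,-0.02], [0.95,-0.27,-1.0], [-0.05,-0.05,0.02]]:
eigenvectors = [[-0.38,0.66,0.63], [0.92,0.75,-0.36], [0.04,-0.1,0.69]]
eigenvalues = [-0.71, 0.71, 0.0]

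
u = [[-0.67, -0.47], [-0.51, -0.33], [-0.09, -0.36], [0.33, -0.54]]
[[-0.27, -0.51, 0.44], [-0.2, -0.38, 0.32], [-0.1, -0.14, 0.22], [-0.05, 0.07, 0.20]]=u @ [[0.24, 0.59, -0.28], [0.23, 0.24, -0.54]]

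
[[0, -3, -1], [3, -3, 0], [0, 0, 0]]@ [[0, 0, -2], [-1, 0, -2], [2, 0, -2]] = [[1, 0, 8], [3, 0, 0], [0, 0, 0]]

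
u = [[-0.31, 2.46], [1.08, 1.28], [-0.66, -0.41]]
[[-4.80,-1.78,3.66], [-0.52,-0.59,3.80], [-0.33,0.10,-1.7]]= u@[[1.59, 0.27, 1.53], [-1.75, -0.69, 1.68]]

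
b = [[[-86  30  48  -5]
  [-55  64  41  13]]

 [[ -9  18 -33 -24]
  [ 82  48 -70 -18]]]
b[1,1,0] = 82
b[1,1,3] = -18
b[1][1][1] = 48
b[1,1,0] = 82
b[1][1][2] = -70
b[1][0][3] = -24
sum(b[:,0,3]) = -29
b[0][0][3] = -5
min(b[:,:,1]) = 18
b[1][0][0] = -9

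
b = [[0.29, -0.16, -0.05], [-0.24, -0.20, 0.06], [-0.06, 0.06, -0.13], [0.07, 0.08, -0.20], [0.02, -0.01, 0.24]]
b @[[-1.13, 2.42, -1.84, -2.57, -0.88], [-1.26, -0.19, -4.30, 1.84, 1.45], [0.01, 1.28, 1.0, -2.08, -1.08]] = [[-0.13, 0.67, 0.1, -0.94, -0.43], [0.52, -0.47, 1.36, 0.12, -0.14], [-0.01, -0.32, -0.28, 0.54, 0.28], [-0.18, -0.1, -0.67, 0.38, 0.27], [-0.01, 0.36, 0.25, -0.57, -0.29]]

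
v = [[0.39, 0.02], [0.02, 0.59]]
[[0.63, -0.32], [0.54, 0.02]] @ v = [[0.24, -0.18], [0.21, 0.02]]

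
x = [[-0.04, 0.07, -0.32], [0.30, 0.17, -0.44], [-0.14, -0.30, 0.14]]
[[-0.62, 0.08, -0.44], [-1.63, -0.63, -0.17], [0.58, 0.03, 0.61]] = x @[[-2.22, -2.33, 1.77], [0.16, 1.13, -2.57], [2.25, 0.28, 0.59]]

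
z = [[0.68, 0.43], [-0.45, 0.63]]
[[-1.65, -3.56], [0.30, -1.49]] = z @ [[-1.88, -2.58], [-0.86, -4.21]]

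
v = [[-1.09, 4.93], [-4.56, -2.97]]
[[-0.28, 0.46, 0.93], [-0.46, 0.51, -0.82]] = v@[[0.12,-0.15,0.05], [-0.03,0.06,0.20]]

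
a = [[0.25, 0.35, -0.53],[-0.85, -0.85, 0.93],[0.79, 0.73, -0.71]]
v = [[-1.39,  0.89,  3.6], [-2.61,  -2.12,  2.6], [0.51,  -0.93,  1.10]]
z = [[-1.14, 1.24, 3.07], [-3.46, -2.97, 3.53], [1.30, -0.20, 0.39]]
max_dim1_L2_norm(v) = 4.25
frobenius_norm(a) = 2.11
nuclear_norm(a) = 2.30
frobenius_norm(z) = 6.88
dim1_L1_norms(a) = [1.13, 2.63, 2.23]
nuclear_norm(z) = 10.21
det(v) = 16.25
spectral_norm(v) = 5.36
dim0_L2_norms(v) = [3.0, 2.48, 4.57]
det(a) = 0.00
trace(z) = -3.72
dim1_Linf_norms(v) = [3.6, 2.61, 1.1]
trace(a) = -1.31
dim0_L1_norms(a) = [1.89, 1.93, 2.17]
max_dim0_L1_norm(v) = 7.3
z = v + a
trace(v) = -2.41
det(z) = 21.86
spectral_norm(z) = 6.18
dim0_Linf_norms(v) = [2.61, 2.12, 3.6]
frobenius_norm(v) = 6.01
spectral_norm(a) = 2.10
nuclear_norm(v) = 9.02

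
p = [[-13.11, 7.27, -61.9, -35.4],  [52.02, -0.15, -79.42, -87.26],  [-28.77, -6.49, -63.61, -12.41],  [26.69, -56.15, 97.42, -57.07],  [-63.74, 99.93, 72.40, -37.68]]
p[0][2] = -61.9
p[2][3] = -12.41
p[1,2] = -79.42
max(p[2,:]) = -6.49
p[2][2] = -63.61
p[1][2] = -79.42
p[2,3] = -12.41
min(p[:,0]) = -63.74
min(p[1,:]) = -87.26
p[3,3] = -57.07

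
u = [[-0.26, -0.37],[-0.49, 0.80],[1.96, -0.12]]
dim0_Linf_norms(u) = [1.96, 0.8]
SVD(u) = [[-0.1,0.48], [-0.29,-0.85], [0.95,-0.21]] @ diag([2.0570041837719213, 0.8422195604145104]) @ [[0.99, -0.15], [-0.15, -0.99]]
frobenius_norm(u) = 2.22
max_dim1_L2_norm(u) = 1.96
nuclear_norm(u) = 2.90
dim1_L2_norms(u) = [0.45, 0.94, 1.96]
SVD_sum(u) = [[-0.20, 0.03], [-0.60, 0.09], [1.93, -0.30]] + [[-0.06, -0.40], [0.11, 0.71], [0.03, 0.18]]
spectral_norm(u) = 2.06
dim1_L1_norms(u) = [0.63, 1.29, 2.08]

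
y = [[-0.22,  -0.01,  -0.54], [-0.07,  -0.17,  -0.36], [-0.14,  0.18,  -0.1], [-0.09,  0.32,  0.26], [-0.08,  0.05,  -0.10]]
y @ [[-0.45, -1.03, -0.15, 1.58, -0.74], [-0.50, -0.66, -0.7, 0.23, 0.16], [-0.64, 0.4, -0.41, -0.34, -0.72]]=[[0.45, 0.02, 0.26, -0.17, 0.55],[0.35, 0.04, 0.28, -0.03, 0.28],[0.04, -0.01, -0.06, -0.15, 0.2],[-0.29, -0.01, -0.32, -0.16, -0.07],[0.08, 0.01, 0.02, -0.08, 0.14]]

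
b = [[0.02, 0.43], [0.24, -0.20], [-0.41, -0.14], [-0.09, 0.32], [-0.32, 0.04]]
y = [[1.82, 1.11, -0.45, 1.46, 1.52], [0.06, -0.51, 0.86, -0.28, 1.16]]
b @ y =[[0.06, -0.20, 0.36, -0.09, 0.53], [0.42, 0.37, -0.28, 0.41, 0.13], [-0.75, -0.38, 0.06, -0.56, -0.79], [-0.14, -0.26, 0.32, -0.22, 0.23], [-0.58, -0.38, 0.18, -0.48, -0.44]]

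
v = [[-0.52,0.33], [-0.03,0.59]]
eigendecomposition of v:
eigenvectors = [[-1.0, -0.29],  [-0.03, -0.96]]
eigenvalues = [-0.51, 0.58]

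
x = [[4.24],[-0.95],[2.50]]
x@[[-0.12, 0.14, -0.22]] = [[-0.51, 0.59, -0.93], [0.11, -0.13, 0.21], [-0.30, 0.35, -0.55]]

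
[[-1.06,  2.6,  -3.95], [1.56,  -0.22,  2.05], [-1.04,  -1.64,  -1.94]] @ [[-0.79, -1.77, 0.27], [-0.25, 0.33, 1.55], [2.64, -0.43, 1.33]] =[[-10.24, 4.43, -1.51], [4.23, -3.72, 2.81], [-3.89, 2.13, -5.4]]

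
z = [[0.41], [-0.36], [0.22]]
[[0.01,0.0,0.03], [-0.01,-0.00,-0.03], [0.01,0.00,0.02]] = z @ [[0.03, 0.01, 0.08]]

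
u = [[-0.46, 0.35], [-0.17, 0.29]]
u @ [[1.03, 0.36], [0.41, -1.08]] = [[-0.33, -0.54], [-0.06, -0.37]]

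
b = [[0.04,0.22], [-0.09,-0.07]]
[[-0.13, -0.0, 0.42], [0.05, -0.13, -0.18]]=b@[[-0.09, 1.71, 0.57], [-0.57, -0.33, 1.79]]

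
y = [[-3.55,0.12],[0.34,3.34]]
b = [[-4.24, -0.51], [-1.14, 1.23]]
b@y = [[14.88, -2.21],  [4.47, 3.97]]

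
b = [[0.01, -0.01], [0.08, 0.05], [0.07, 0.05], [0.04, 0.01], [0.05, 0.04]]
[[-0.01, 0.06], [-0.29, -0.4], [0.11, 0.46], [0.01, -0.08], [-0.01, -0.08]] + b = [[0.0, 0.05], [-0.21, -0.35], [0.18, 0.51], [0.05, -0.07], [0.04, -0.04]]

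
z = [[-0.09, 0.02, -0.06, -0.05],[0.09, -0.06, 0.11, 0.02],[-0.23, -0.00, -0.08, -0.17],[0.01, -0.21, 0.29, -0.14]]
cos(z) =[[0.99, -0.0, 0.00, -0.01], [0.02, 1.00, 0.01, 0.01], [-0.02, -0.02, 1.01, -0.02], [0.04, -0.02, 0.04, 1.02]]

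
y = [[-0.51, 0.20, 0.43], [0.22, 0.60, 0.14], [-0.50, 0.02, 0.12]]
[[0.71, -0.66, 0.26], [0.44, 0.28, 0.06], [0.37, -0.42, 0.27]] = y@[[-0.56, 0.61, -0.60],[0.79, 0.49, 0.38],[0.63, -1.03, -0.28]]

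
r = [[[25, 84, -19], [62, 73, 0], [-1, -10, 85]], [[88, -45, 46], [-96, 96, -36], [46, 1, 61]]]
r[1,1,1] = 96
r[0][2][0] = -1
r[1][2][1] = 1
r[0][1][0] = 62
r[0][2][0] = -1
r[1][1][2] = -36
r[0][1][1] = 73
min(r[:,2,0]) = -1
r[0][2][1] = -10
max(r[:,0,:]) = 88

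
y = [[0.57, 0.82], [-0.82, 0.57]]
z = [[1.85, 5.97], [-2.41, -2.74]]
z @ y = [[-3.84, 4.92], [0.87, -3.54]]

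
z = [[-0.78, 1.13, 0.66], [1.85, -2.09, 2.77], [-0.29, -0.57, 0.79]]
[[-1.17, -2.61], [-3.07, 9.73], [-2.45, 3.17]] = z @ [[1.97, -0.59], [1.21, -3.47], [-1.51, 1.29]]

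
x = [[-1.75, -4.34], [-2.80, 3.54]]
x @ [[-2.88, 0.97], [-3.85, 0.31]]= [[21.75,-3.04], [-5.56,-1.62]]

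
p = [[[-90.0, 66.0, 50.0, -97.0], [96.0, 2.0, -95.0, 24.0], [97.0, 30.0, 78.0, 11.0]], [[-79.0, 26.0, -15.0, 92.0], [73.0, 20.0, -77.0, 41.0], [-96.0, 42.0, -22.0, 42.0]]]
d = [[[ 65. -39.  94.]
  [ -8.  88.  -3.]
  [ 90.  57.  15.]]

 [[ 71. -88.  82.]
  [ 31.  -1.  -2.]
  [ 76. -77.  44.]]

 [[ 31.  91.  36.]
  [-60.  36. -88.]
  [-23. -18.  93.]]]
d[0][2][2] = 15.0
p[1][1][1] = 20.0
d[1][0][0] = 71.0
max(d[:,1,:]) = 88.0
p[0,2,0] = 97.0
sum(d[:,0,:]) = 343.0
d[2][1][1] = 36.0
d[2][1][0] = -60.0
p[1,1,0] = 73.0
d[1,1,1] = -1.0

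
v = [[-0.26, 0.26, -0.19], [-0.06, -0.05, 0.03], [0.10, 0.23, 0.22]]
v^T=[[-0.26, -0.06, 0.10], [0.26, -0.05, 0.23], [-0.19, 0.03, 0.22]]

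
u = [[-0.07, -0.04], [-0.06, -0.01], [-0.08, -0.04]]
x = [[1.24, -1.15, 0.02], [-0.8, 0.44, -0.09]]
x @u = [[-0.02, -0.04], [0.04, 0.03]]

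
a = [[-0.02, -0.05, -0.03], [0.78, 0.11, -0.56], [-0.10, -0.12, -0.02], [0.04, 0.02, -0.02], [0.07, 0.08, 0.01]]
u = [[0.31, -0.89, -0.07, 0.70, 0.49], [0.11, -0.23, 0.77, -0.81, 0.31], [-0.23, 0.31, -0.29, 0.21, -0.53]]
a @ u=[[-0.00,0.02,-0.03,0.02,-0.01], [0.38,-0.89,0.19,0.34,0.71], [-0.04,0.11,-0.08,0.02,-0.08], [0.02,-0.05,0.02,0.01,0.04], [0.03,-0.08,0.05,-0.01,0.05]]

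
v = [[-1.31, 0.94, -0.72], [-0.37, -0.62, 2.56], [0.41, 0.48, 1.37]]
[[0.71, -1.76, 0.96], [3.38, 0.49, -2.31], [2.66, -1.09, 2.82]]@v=[[0.11, 2.22, -3.7], [-5.56, 1.76, -4.34], [-1.93, 4.53, -0.84]]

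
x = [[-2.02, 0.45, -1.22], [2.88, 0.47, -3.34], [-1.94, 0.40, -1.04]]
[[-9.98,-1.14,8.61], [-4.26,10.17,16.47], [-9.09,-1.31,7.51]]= x@ [[2.55, 1.18, -0.41], [-2.1, -4.43, 4.79], [3.18, -2.65, -4.61]]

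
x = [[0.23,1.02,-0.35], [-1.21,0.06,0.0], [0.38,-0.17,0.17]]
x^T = [[0.23, -1.21, 0.38], [1.02, 0.06, -0.17], [-0.35, 0.0, 0.17]]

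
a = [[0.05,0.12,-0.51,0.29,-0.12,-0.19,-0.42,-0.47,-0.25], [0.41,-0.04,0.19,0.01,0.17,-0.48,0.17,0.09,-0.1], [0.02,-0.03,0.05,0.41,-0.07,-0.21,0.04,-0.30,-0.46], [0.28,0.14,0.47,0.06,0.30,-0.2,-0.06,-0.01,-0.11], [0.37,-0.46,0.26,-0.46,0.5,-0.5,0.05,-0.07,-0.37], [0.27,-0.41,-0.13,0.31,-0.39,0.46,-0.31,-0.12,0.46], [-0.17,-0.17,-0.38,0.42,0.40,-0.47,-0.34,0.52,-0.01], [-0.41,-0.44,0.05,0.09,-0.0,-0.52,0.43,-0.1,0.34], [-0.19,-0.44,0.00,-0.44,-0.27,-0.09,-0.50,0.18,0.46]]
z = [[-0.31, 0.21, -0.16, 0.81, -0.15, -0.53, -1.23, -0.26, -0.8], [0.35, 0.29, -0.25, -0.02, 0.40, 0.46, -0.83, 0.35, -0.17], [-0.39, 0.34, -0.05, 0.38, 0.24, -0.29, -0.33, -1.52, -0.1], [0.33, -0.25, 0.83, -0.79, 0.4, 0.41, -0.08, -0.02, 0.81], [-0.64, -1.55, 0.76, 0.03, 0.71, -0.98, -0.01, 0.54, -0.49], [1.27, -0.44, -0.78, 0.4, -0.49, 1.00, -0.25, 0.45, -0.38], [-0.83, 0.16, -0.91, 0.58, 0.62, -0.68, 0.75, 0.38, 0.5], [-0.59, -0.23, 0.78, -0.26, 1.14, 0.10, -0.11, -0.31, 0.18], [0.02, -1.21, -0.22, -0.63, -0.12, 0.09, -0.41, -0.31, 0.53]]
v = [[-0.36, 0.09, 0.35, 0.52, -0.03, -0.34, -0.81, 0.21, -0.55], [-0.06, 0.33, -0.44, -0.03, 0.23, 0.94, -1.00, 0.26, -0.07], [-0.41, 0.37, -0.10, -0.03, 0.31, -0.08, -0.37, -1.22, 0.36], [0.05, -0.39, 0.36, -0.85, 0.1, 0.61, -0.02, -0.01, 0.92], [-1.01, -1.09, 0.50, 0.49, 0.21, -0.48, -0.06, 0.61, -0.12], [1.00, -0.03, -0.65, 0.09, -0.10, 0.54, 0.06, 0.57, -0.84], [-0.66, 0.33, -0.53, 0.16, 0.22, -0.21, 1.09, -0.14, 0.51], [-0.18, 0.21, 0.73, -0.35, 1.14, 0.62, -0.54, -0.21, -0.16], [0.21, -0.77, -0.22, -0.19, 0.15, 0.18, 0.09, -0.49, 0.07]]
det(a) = -0.05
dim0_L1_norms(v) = [3.94, 3.61, 3.88, 2.71, 2.49, 4.0, 4.04, 3.72, 3.6]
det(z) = -4.16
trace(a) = 1.10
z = a + v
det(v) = 0.00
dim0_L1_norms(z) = [4.73, 4.68, 4.74, 3.9, 4.27, 4.54, 4.0, 4.14, 3.96]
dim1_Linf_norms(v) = [0.81, 1.0, 1.22, 0.92, 1.09, 1.0, 1.09, 1.14, 0.77]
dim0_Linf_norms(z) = [1.27, 1.55, 0.91, 0.81, 1.14, 1.0, 1.23, 1.52, 0.81]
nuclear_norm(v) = 11.46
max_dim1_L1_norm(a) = 3.04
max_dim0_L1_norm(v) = 4.04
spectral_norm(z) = 2.95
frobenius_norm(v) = 4.55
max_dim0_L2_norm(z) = 2.11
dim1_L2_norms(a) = [0.93, 0.72, 0.72, 0.68, 1.13, 1.02, 1.07, 0.98, 1.0]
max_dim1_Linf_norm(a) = 0.52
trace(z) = 1.82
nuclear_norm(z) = 13.84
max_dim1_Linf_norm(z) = 1.55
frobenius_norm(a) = 2.79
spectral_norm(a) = 1.54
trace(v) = 0.72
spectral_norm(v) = 2.29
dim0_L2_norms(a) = [0.83, 0.91, 0.87, 0.97, 0.88, 1.15, 0.93, 0.81, 0.99]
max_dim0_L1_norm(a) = 3.12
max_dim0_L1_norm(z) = 4.74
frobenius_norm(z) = 5.35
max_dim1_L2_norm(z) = 2.32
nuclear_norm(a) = 7.49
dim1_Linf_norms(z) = [1.23, 0.83, 1.52, 0.83, 1.55, 1.27, 0.91, 1.14, 1.21]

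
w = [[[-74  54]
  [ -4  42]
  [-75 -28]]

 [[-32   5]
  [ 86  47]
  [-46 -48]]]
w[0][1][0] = -4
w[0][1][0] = -4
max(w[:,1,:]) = 86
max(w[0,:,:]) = 54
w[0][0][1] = 54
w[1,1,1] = 47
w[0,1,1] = 42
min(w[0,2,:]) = -75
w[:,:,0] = [[-74, -4, -75], [-32, 86, -46]]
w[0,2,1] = -28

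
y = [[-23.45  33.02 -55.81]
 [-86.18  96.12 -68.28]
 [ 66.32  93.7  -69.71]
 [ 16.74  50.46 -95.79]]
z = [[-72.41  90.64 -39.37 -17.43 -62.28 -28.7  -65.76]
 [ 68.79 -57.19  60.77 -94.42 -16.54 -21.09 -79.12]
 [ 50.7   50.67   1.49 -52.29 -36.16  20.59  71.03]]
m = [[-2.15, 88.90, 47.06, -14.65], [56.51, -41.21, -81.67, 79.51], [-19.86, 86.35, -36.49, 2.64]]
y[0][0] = -23.45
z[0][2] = -39.37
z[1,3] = -94.42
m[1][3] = 79.51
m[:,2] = [47.06, -81.67, -36.49]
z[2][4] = -36.16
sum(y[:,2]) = -289.59000000000003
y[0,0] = -23.45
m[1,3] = 79.51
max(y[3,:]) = 50.46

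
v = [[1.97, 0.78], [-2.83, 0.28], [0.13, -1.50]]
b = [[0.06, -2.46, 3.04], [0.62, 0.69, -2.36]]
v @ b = [[0.60, -4.31, 4.15],[0.00, 7.16, -9.26],[-0.92, -1.35, 3.94]]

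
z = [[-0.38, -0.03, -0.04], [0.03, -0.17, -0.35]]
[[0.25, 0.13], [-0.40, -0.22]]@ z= [[-0.09,-0.03,-0.06],[0.15,0.05,0.09]]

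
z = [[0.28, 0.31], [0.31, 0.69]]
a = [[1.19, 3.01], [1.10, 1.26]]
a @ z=[[1.27,2.45],[0.70,1.21]]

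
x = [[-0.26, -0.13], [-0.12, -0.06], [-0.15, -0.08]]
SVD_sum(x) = [[-0.26, -0.13], [-0.12, -0.06], [-0.15, -0.08]] + [[-0.0,0.0], [-0.0,0.00], [0.00,-0.0]]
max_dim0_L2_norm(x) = 0.32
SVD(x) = [[-0.8,  -0.43], [-0.37,  -0.2], [-0.47,  0.88]] @ diag([0.36246985658059905, 0.003950072206926442]) @ [[0.89, 0.45], [0.45, -0.89]]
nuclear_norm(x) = 0.37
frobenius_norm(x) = 0.36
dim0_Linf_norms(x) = [0.26, 0.13]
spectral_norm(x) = 0.36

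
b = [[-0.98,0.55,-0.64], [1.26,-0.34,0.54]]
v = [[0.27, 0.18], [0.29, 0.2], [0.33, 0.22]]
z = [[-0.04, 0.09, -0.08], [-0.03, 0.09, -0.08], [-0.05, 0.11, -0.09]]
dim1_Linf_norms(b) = [0.98, 1.26]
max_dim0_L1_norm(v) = 0.89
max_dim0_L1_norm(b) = 2.24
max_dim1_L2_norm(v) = 0.4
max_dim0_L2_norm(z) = 0.17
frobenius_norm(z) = 0.23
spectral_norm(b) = 1.90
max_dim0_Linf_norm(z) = 0.11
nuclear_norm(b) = 2.14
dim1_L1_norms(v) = [0.45, 0.49, 0.55]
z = v @ b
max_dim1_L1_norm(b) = 2.17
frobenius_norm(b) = 1.92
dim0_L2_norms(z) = [0.07, 0.17, 0.14]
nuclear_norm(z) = 0.25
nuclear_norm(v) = 0.63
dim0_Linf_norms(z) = [0.05, 0.11, 0.09]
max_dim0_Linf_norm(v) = 0.33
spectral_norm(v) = 0.62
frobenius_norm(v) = 0.62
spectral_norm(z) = 0.23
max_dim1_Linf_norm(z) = 0.11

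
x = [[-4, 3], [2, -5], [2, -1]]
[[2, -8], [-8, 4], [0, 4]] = x@[[1, 2], [2, 0]]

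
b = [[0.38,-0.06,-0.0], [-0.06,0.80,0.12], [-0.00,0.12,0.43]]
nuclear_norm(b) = 1.61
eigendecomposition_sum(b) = [[0.01,-0.10,-0.03], [-0.10,0.77,0.22], [-0.03,0.22,0.06]] + [[0.28, 0.08, -0.14], [0.08, 0.02, -0.04], [-0.14, -0.04, 0.07]] + [[0.09, -0.04, 0.17],[-0.04, 0.01, -0.07],[0.17, -0.07, 0.3]]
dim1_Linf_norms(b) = [0.38, 0.8, 0.43]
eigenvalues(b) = [0.84, 0.36, 0.4]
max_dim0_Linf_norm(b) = 0.8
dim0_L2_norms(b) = [0.38, 0.81, 0.45]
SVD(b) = [[-0.12, -0.48, -0.87], [0.95, 0.19, -0.24], [0.28, -0.86, 0.43]] @ diag([0.8426751152691271, 0.4037237327344483, 0.3636011519964244]) @ [[-0.12, 0.95, 0.28], [-0.48, 0.19, -0.86], [-0.87, -0.24, 0.43]]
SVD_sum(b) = [[0.01, -0.10, -0.03], [-0.10, 0.77, 0.22], [-0.03, 0.22, 0.06]] + [[0.09,-0.04,0.17], [-0.04,0.01,-0.07], [0.17,-0.07,0.30]] + [[0.28, 0.08, -0.14], [0.08, 0.02, -0.04], [-0.14, -0.04, 0.07]]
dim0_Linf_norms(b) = [0.38, 0.8, 0.43]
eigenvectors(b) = [[-0.12, -0.87, 0.48], [0.95, -0.24, -0.19], [0.28, 0.43, 0.86]]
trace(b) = 1.61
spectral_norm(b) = 0.84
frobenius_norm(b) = 1.00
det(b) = 0.12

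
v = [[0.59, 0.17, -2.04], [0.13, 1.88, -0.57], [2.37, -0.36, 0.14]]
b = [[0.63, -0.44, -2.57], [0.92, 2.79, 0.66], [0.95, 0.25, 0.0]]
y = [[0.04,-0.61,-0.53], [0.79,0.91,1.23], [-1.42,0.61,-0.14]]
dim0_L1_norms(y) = [2.25, 2.13, 1.9]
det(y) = 0.02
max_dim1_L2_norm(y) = 1.72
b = y + v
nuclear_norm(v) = 6.39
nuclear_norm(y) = 3.46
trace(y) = 0.81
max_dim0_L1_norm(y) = 2.25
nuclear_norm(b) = 6.45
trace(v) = 2.61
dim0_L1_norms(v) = [3.09, 2.41, 2.75]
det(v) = 8.99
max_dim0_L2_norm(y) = 1.63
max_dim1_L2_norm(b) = 3.01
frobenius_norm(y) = 2.46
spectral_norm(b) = 3.28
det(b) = 5.84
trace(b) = 3.42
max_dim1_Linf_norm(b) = 2.79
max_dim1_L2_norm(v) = 2.4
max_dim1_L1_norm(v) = 2.87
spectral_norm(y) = 1.93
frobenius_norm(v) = 3.77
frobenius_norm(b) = 4.15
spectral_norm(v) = 2.54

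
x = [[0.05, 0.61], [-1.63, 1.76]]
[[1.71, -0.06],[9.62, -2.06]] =x@[[-2.64, 1.06],[3.02, -0.19]]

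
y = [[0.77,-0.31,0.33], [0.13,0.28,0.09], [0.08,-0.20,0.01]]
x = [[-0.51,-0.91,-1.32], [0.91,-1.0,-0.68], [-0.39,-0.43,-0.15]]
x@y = [[-0.62, 0.17, -0.26],[0.52, -0.43, 0.2],[-0.37, 0.03, -0.17]]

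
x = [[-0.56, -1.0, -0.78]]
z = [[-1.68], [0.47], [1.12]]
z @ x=[[0.94, 1.68, 1.31], [-0.26, -0.47, -0.37], [-0.63, -1.12, -0.87]]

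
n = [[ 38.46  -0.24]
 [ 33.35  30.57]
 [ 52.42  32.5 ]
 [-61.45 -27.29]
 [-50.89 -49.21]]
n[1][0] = 33.35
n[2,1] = 32.5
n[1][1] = 30.57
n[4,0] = -50.89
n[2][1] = 32.5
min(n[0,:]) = -0.24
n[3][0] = -61.45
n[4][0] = -50.89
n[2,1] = 32.5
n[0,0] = 38.46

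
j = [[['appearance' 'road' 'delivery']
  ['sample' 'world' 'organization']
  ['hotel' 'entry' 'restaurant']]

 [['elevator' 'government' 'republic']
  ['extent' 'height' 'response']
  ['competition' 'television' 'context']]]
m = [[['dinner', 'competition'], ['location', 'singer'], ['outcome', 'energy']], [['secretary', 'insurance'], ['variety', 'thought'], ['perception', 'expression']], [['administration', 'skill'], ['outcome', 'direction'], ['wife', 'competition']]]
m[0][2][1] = 'energy'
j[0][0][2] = 'delivery'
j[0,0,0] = 'appearance'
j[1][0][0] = 'elevator'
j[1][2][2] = 'context'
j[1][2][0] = 'competition'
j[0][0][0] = 'appearance'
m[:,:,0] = [['dinner', 'location', 'outcome'], ['secretary', 'variety', 'perception'], ['administration', 'outcome', 'wife']]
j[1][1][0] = 'extent'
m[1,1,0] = 'variety'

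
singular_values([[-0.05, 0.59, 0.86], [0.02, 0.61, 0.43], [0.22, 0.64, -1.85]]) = [2.11, 1.04, 0.02]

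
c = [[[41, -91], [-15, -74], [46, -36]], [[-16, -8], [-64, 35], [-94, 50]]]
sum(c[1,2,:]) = -44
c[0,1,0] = -15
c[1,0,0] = -16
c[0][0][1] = -91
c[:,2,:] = [[46, -36], [-94, 50]]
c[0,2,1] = -36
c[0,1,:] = [-15, -74]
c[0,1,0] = -15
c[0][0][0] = 41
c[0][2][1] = -36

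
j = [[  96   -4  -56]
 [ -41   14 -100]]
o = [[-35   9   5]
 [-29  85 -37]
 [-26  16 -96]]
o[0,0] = -35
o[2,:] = [-26, 16, -96]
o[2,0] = -26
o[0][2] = 5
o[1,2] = -37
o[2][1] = 16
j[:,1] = [-4, 14]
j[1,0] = -41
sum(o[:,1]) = 110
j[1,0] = -41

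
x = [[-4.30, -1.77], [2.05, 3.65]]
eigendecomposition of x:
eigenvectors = [[-0.96, 0.23], [0.26, -0.97]]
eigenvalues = [-3.81, 3.16]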